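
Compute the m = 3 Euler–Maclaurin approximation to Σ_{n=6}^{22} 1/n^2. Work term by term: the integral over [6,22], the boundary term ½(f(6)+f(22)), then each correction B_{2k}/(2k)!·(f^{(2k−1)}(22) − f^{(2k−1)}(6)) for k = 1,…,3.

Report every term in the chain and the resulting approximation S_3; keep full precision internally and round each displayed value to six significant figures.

The integral term ∫_6^22 1/x^2 dx = 0.121212.
Boundary: ½(f(6) + f(22)) = ½(0.0277778 + 0.00206612) = 0.0149219.
Integral + boundary = 0.136134.
k=1: B_{2}/(2)! × [f^{(1)}(22) − f^{(1)}(6)] = 1/12 × (-0.000187829 − (-0.00925926)) = 0.000755953.
After k=1: 0.136890.
k=2: B_{4}/(4)! × [f^{(3)}(22) − f^{(3)}(6)] = −1/720 × (-4.65691e-06 − (-0.00308642)) = -4.28023e-06.
After k=2: 0.136886.
k=3: B_{6}/(6)! × [f^{(5)}(22) − f^{(5)}(6)] = 1/30240 × (-2.88651e-07 − (-0.00257202)) = 8.50439e-08.

S_3 ≈ 0.136886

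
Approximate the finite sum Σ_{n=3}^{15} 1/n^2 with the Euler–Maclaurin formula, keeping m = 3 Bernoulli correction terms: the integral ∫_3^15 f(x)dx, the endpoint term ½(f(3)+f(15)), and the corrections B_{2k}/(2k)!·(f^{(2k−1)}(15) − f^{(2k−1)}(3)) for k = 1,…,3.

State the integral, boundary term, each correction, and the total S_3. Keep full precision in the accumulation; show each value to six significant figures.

S_3 ≈ 0.330442

The integral term ∫_3^15 1/x^2 dx = 0.266667.
½[f(3) + f(15)] = ½[0.111111 + 0.00444444] = 0.0577778.
Running total after boundary: 0.324444.
k=1: B_{2}/(2)! × [f^{(1)}(15) − f^{(1)}(3)] = 1/12 × (-0.000592593 − (-0.0740741)) = 0.00612346.
After k=1: 0.330568.
k=2: B_{4}/(4)! × [f^{(3)}(15) − f^{(3)}(3)] = −1/720 × (-3.16049e-05 − (-0.0987654)) = -0.000137130.
After k=2: 0.330431.
k=3: B_{6}/(6)! × [f^{(5)}(15) − f^{(5)}(3)] = 1/30240 × (-4.21399e-06 − (-0.329218)) = 1.08867e-05.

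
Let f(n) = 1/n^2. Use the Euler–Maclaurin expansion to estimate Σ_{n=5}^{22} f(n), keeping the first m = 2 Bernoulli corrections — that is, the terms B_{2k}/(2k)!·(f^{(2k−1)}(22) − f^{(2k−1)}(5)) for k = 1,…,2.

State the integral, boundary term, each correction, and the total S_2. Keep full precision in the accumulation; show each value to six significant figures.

S_2 ≈ 0.176886

The integral term ∫_5^22 1/x^2 dx = 0.154545.
Boundary: ½(f(5) + f(22)) = ½(0.0400000 + 0.00206612) = 0.0210331.
So far: 0.175579.
k=1: B_{2}/(2)! × [f^{(1)}(22) − f^{(1)}(5)] = 1/12 × (-0.000187829 − (-0.0160000)) = 0.00131768.
Running total after k=1: 0.176896.
k=2: B_{4}/(4)! × [f^{(3)}(22) − f^{(3)}(5)] = −1/720 × (-4.65691e-06 − (-0.00768000)) = -1.06602e-05.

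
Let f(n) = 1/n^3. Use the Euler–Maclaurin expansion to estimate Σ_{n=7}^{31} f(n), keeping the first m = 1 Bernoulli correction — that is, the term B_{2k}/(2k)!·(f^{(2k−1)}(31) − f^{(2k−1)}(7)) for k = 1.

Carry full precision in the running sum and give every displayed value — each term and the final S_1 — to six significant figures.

S_1 ≈ 0.0112622

∫_7^31 1/x^3 dx evaluates to 0.00968379.
½[f(7) + f(31)] = ½[0.00291545 + 3.35672e-05] = 0.00147451.
Integral + boundary = 0.0111583.
k=1: B_{2}/(2)! × [f^{(1)}(31) − f^{(1)}(7)] = 1/12 × (-3.24844e-06 − (-0.00124948)) = 0.000103853.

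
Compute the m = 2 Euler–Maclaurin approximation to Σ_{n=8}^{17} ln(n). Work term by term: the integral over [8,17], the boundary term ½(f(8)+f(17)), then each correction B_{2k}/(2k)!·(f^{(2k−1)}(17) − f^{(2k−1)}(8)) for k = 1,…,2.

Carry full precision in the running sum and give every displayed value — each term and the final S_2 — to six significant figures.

∫_8^17 ln(x) dx evaluates to 22.5291.
Endpoint term: (f(8) + f(17))/2 = (2.07944 + 2.83321)/2 = 2.45633.
Integral + boundary = 24.9854.
Correction k=1: B_{2}/2! · (f^{(1)}(17) − f^{(1)}(8)) = 1/12 · (0.0588235 − 0.125000) = -0.00551471.
Running total after k=1: 24.9799.
Correction k=2: B_{4}/4! · (f^{(3)}(17) − f^{(3)}(8)) = −1/720 · (0.000407083 − 0.00390625) = 4.85995e-06.

S_2 ≈ 24.9799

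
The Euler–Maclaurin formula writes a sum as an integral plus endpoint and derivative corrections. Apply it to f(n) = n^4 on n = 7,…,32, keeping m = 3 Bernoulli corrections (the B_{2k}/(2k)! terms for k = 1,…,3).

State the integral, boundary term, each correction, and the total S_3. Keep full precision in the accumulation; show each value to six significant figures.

S_3 ≈ 7.24382e+06

∫_7^32 x^4 dx evaluates to 6.70752e+06.
Boundary: ½(f(7) + f(32)) = ½(2401.00 + 1.04858e+06) = 525488.
Integral + boundary = 7.23301e+06.
Order-1 term: 1/12 · (131072 − 1372.00) = 10808.3.
After k=1: 7.24382e+06.
Order-2 term: −1/720 · (768.000 − 168.000) = -0.833333.
After k=2: 7.24382e+06.
Order-3 term: 1/30240 · (0.00000 − 0.00000) = 0.00000.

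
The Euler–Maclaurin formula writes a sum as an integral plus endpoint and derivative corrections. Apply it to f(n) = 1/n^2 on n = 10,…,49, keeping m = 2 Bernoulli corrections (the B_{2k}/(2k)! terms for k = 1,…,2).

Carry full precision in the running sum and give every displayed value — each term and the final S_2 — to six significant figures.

The integral term ∫_10^49 1/x^2 dx = 0.0795918.
Endpoint term: (f(10) + f(49))/2 = (0.0100000 + 0.000416493)/2 = 0.00520825.
Integral + boundary = 0.0848001.
Order-1 term: 1/12 · (-1.69997e-05 − (-0.00200000)) = 0.000165250.
After k=1: 0.0849653.
Order-2 term: −1/720 · (-8.49632e-08 − (-0.000240000)) = -3.33215e-07.

S_2 ≈ 0.0849650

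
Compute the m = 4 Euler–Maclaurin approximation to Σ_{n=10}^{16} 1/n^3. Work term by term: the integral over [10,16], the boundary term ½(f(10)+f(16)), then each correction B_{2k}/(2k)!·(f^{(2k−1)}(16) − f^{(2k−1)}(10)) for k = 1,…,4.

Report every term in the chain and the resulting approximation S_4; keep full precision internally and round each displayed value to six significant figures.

S_4 ≈ 0.00369005

The integral term ∫_10^16 1/x^3 dx = 0.00304688.
Endpoint term: (f(10) + f(16))/2 = (0.00100000 + 0.000244141)/2 = 0.000622070.
Running total after boundary: 0.00366895.
k=1: B_{2}/(2)! × [f^{(1)}(16) − f^{(1)}(10)] = 1/12 × (-4.57764e-05 − (-0.000300000)) = 2.11853e-05.
Partial sum through k=1: 0.00369013.
k=2: B_{4}/(4)! × [f^{(3)}(16) − f^{(3)}(10)] = −1/720 × (-3.57628e-06 − (-6.00000e-05)) = -7.83663e-08.
Partial sum through k=2: 0.00369005.
k=3: B_{6}/(6)! × [f^{(5)}(16) − f^{(5)}(10)] = 1/30240 × (-5.86733e-07 − (-2.52000e-05)) = 8.13931e-10.
Partial sum through k=3: 0.00369005.
k=4: B_{8}/(8)! × [f^{(7)}(16) − f^{(7)}(10)] = −1/1209600 × (-1.65019e-07 − (-1.81440e-05)) = -1.48636e-11.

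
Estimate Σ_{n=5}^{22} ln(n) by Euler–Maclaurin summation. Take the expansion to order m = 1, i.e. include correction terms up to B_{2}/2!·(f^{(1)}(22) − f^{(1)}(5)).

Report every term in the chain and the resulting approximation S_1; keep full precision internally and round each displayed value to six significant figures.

∫_5^22 ln(x) dx evaluates to 42.9557.
Boundary: ½(f(5) + f(22)) = ½(1.60944 + 3.09104) = 2.35024.
So far: 45.3060.
Order-1 term: 1/12 · (0.0454545 − 0.200000) = -0.0128788.

S_1 ≈ 45.2931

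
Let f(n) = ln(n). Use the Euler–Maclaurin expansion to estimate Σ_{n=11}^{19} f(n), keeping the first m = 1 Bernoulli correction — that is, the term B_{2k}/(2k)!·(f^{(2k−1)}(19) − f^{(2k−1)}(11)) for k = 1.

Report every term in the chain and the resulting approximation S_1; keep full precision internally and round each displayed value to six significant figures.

S_1 ≈ 24.2355

The integral term ∫_11^19 ln(x) dx = 21.5675.
Endpoint term: (f(11) + f(19))/2 = (2.39790 + 2.94444)/2 = 2.67117.
Integral + boundary = 24.2387.
k=1: B_{2}/(2)! × [f^{(1)}(19) − f^{(1)}(11)] = 1/12 × (0.0526316 − 0.0909091) = -0.00318979.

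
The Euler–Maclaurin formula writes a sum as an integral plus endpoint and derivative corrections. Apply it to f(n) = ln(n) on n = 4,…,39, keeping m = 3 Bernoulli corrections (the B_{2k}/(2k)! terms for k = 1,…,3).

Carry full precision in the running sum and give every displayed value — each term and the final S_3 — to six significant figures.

S_3 ≈ 104.840

∫_4^39 ln(x) dx evaluates to 102.334.
Boundary: ½(f(4) + f(39)) = ½(1.38629 + 3.66356) = 2.52493.
Running total after boundary: 104.859.
Order-1 term: 1/12 · (0.0256410 − 0.250000) = -0.0186966.
Partial sum through k=1: 104.840.
Order-2 term: −1/720 · (3.37160e-05 − 0.0312500) = 4.33559e-05.
Partial sum through k=2: 104.840.
Order-3 term: 1/30240 · (2.66004e-07 − 0.0234375) = -7.75041e-07.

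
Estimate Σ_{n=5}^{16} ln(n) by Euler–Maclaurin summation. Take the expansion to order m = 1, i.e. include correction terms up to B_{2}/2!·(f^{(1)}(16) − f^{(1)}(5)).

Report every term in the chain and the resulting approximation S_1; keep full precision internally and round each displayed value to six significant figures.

Integral: ∫_5^16 ln(x) dx = 25.3142.
Endpoint term: (f(5) + f(16))/2 = (1.60944 + 2.77259)/2 = 2.19101.
So far: 27.5052.
Correction k=1: B_{2}/2! · (f^{(1)}(16) − f^{(1)}(5)) = 1/12 · (0.0625000 − 0.200000) = -0.0114583.

S_1 ≈ 27.4938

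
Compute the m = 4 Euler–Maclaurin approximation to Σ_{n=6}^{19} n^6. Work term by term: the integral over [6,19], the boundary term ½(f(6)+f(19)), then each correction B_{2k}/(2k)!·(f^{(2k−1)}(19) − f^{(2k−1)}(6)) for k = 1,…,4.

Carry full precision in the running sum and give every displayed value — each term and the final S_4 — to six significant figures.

The integral term ∫_6^19 x^6 dx = 1.27656e+08.
Endpoint term: (f(6) + f(19))/2 = (46656.0 + 4.70459e+07)/2 = 2.35463e+07.
So far: 1.51202e+08.
k=1: B_{2}/(2)! × [f^{(1)}(19) − f^{(1)}(6)] = 1/12 × (1.48566e+07 − 46656.0) = 1.23416e+06.
Partial sum through k=1: 1.52436e+08.
k=2: B_{4}/(4)! × [f^{(3)}(19) − f^{(3)}(6)] = −1/720 × (823080 − 25920.0) = -1107.17.
Partial sum through k=2: 1.52435e+08.
k=3: B_{6}/(6)! × [f^{(5)}(19) − f^{(5)}(6)] = 1/30240 × (13680.0 − 4320.00) = 0.309524.
Partial sum through k=3: 1.52435e+08.
k=4: B_{8}/(8)! × [f^{(7)}(19) − f^{(7)}(6)] = −1/1209600 × (0.00000 − 0.00000) = 0.00000.

S_4 ≈ 1.52435e+08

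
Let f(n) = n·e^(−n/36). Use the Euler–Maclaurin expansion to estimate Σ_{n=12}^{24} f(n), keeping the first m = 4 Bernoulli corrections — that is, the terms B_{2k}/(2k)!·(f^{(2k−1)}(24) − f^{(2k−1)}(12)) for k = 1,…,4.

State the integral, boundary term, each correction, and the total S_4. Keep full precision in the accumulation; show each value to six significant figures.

S_4 ≈ 139.620

The integral term ∫_12^24 x·e^(−x/36) dx = 129.185.
Boundary: ½(f(12) + f(24)) = ½(8.59838 + 12.3220) = 10.4602.
Integral + boundary = 139.645.
Correction k=1: B_{2}/2! · (f^{(1)}(24) − f^{(1)}(12)) = 1/12 · (0.171139 − 0.477688) = -0.0255457.
After k=1: 139.620.
Correction k=2: B_{4}/4! · (f^{(3)}(24) − f^{(3)}(12)) = −1/720 · (0.000924362 − 0.00147434) = 7.63864e-07.
After k=2: 139.620.
Correction k=3: B_{6}/6! · (f^{(5)}(24) − f^{(5)}(12)) = 1/30240 · (1.32459e-06 − 1.99082e-06) = -2.20313e-11.
After k=3: 139.620.
Correction k=4: B_{8}/8! · (f^{(7)}(24) − f^{(7)}(12)) = −1/1209600 · (1.49378e-09 − 2.19447e-09) = 5.79268e-16.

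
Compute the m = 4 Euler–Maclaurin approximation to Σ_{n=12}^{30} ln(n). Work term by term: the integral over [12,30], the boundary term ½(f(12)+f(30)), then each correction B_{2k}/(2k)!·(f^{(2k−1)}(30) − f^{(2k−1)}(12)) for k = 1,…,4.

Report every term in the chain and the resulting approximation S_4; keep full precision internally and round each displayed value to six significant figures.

S_4 ≈ 57.1559

∫_12^30 ln(x) dx evaluates to 54.2170.
Boundary: ½(f(12) + f(30)) = ½(2.48491 + 3.40120) = 2.94305.
Running total after boundary: 57.1601.
Order-1 term: 1/12 · (0.0333333 − 0.0833333) = -0.00416667.
Running total after k=1: 57.1559.
Order-2 term: −1/720 · (7.40741e-05 − 0.00115741) = 1.50463e-06.
Running total after k=2: 57.1559.
Order-3 term: 1/30240 · (9.87654e-07 − 9.64506e-05) = -3.15684e-09.
Running total after k=3: 57.1559.
Order-4 term: −1/1209600 · (3.29218e-08 − 2.00939e-05) = 1.65848e-11.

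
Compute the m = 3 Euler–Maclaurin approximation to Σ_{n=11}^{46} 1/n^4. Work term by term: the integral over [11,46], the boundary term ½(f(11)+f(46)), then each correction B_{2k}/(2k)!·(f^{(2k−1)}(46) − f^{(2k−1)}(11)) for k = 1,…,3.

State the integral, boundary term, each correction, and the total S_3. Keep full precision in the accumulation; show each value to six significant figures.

S_3 ≈ 0.000283336

Integral: ∫_11^46 1/x^4 dx = 0.000247014.
Boundary: ½(f(11) + f(46)) = ½(6.83013e-05 + 2.23341e-07) = 3.42623e-05.
So far: 0.000281276.
k=1: B_{2}/(2)! × [f^{(1)}(46) − f^{(1)}(11)] = 1/12 × (-1.94210e-08 − (-2.48369e-05)) = 2.06812e-06.
Partial sum through k=1: 0.000283344.
k=2: B_{4}/(4)! × [f^{(3)}(46) − f^{(3)}(11)] = −1/720 × (-2.75345e-10 − (-6.15790e-06)) = -8.55225e-09.
Partial sum through k=2: 0.000283336.
k=3: B_{6}/(6)! × [f^{(5)}(46) − f^{(5)}(11)] = 1/30240 × (-7.28700e-12 − (-2.84994e-06)) = 9.42437e-11.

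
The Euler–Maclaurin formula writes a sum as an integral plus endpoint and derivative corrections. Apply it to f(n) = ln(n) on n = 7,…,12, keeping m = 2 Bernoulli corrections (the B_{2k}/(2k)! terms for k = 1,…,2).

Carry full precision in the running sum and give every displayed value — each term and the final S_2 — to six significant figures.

Integral: ∫_7^12 ln(x) dx = 11.1975.
½[f(7) + f(12)] = ½[1.94591 + 2.48491] = 2.21541.
So far: 13.4129.
Correction k=1: B_{2}/2! · (f^{(1)}(12) − f^{(1)}(7)) = 1/12 · (0.0833333 − 0.142857) = -0.00496032.
After k=1: 13.4080.
Correction k=2: B_{4}/4! · (f^{(3)}(12) − f^{(3)}(7)) = −1/720 · (0.00115741 − 0.00583090) = 6.49097e-06.

S_2 ≈ 13.4080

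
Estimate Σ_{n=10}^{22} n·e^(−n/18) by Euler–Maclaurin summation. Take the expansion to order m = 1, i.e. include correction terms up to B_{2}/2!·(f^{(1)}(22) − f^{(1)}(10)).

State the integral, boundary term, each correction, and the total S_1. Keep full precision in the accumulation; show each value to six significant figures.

The integral term ∫_10^22 x·e^(−x/18) dx = 77.0778.
½[f(10) + f(22)] = ½[5.73753 + 6.48065] = 6.10909.
So far: 83.1869.
Order-1 term: 1/12 · (-0.0654611 − 0.255002) = -0.0267052.

S_1 ≈ 83.1602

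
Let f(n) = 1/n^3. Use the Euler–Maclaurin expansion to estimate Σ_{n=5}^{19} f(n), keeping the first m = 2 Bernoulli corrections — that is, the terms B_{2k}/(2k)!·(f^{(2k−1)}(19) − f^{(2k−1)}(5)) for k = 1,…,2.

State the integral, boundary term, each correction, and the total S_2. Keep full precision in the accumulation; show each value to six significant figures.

∫_5^19 1/x^3 dx evaluates to 0.0186150.
Endpoint term: (f(5) + f(19))/2 = (0.00800000 + 0.000145794)/2 = 0.00407290.
Integral + boundary = 0.0226879.
k=1: B_{2}/(2)! × [f^{(1)}(19) − f^{(1)}(5)] = 1/12 × (-2.30201e-05 − (-0.00480000)) = 0.000398082.
After k=1: 0.0230859.
k=2: B_{4}/(4)! × [f^{(3)}(19) − f^{(3)}(5)] = −1/720 × (-1.27535e-06 − (-0.00384000)) = -5.33156e-06.

S_2 ≈ 0.0230806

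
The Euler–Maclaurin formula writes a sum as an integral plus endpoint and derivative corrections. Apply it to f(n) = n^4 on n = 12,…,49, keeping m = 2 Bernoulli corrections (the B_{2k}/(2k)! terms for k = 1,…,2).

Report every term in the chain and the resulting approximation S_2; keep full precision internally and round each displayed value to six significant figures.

Integral: ∫_12^49 x^4 dx = 5.64453e+07.
Endpoint term: (f(12) + f(49))/2 = (20736.0 + 5.76480e+06)/2 = 2.89277e+06.
Running total after boundary: 5.93381e+07.
Correction k=1: B_{2}/2! · (f^{(1)}(49) − f^{(1)}(12)) = 1/12 · (470596 − 6912.00) = 38640.3.
Partial sum through k=1: 5.93767e+07.
Correction k=2: B_{4}/4! · (f^{(3)}(49) − f^{(3)}(12)) = −1/720 · (1176.00 − 288.000) = -1.23333.

S_2 ≈ 5.93767e+07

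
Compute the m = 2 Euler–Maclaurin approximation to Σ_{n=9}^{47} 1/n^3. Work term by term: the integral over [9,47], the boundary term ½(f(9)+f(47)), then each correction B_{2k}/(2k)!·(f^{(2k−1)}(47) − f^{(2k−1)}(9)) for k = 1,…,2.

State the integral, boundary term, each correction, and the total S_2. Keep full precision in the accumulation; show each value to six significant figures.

Integral: ∫_9^47 1/x^3 dx = 0.00594649.
Endpoint term: (f(9) + f(47))/2 = (0.00137174 + 9.63178e-06)/2 = 0.000690687.
So far: 0.00663718.
k=1: B_{2}/(2)! × [f^{(1)}(47) − f^{(1)}(9)] = 1/12 × (-6.14794e-07 − (-0.000457247)) = 3.80527e-05.
Partial sum through k=1: 0.00667523.
k=2: B_{4}/(4)! × [f^{(3)}(47) − f^{(3)}(9)] = −1/720 × (-5.56627e-09 − (-0.000112901)) = -1.56799e-07.

S_2 ≈ 0.00667508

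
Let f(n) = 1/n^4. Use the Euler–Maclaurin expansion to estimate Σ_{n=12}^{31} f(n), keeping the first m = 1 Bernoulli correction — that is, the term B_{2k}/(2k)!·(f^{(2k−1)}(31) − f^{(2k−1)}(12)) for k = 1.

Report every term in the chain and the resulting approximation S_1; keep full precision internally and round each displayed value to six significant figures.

S_1 ≈ 0.000207694

The integral term ∫_12^31 1/x^4 dx = 0.000181712.
½[f(12) + f(31)] = ½[4.82253e-05 + 1.08281e-06] = 2.46541e-05.
Running total after boundary: 0.000206366.
Order-1 term: 1/12 · (-1.39718e-07 − (-1.60751e-05)) = 1.32795e-06.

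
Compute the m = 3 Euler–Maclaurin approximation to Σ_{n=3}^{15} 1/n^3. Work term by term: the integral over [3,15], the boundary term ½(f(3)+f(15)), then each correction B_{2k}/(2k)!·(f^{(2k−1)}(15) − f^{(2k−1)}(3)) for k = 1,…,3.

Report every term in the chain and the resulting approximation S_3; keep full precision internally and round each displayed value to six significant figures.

Integral: ∫_3^15 1/x^3 dx = 0.0533333.
½[f(3) + f(15)] = ½[0.0370370 + 0.000296296] = 0.0186667.
Running total after boundary: 0.0720000.
Correction k=1: B_{2}/2! · (f^{(1)}(15) − f^{(1)}(3)) = 1/12 · (-5.92593e-05 − (-0.0370370)) = 0.00308148.
Running total after k=1: 0.0750815.
Correction k=2: B_{4}/4! · (f^{(3)}(15) − f^{(3)}(3)) = −1/720 · (-5.26749e-06 − (-0.0823045)) = -0.000114305.
Running total after k=2: 0.0749672.
Correction k=3: B_{6}/6! · (f^{(5)}(15) − f^{(5)}(3)) = 1/30240 · (-9.83265e-07 − (-0.384088)) = 1.27013e-05.

S_3 ≈ 0.0749799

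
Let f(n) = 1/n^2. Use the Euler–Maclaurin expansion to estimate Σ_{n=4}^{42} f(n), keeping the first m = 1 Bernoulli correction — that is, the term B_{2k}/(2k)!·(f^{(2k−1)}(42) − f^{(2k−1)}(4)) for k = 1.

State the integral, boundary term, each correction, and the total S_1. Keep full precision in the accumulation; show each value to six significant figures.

The integral term ∫_4^42 1/x^2 dx = 0.226190.
½[f(4) + f(42)] = ½[0.0625000 + 0.000566893] = 0.0315334.
Integral + boundary = 0.257724.
Order-1 term: 1/12 · (-2.69949e-05 − (-0.0312500)) = 0.00260192.

S_1 ≈ 0.260326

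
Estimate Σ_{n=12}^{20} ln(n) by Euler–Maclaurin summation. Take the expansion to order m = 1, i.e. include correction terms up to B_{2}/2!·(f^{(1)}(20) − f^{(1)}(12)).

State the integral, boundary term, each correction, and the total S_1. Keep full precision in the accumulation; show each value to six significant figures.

S_1 ≈ 24.8333

∫_12^20 ln(x) dx evaluates to 22.0958.
Boundary: ½(f(12) + f(20)) = ½(2.48491 + 2.99573) = 2.74032.
Running total after boundary: 24.8361.
k=1: B_{2}/(2)! × [f^{(1)}(20) − f^{(1)}(12)] = 1/12 × (0.0500000 − 0.0833333) = -0.00277778.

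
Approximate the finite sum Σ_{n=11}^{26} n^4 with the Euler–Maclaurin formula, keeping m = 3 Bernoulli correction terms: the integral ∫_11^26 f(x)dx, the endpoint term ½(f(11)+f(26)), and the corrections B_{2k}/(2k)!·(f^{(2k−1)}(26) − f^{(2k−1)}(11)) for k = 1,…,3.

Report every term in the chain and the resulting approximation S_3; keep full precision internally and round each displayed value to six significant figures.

S_3 ≈ 2.58529e+06

Integral: ∫_11^26 x^4 dx = 2.34406e+06.
Boundary: ½(f(11) + f(26)) = ½(14641.0 + 456976) = 235808.
So far: 2.57987e+06.
k=1: B_{2}/(2)! × [f^{(1)}(26) − f^{(1)}(11)] = 1/12 × (70304.0 − 5324.00) = 5415.00.
Partial sum through k=1: 2.58529e+06.
k=2: B_{4}/(4)! × [f^{(3)}(26) − f^{(3)}(11)] = −1/720 × (624.000 − 264.000) = -0.500000.
Partial sum through k=2: 2.58529e+06.
k=3: B_{6}/(6)! × [f^{(5)}(26) − f^{(5)}(11)] = 1/30240 × (0.00000 − 0.00000) = 0.00000.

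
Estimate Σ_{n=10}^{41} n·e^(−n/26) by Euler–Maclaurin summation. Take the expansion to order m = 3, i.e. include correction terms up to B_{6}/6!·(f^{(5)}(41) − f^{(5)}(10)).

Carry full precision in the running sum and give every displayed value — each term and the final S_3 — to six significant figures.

S_3 ≈ 284.827

Integral: ∫_10^41 x·e^(−x/26) dx = 277.232.
½[f(10) + f(41)] = ½[6.80712 + 8.47100] = 7.63906.
Running total after boundary: 284.872.
Order-1 term: 1/12 · (-0.119198 − 0.418900) = -0.0448415.
Running total after k=1: 284.827.
Order-2 term: −1/720 · (0.000434943 − 0.00263362) = 3.05371e-06.
Running total after k=2: 284.827.
Order-3 term: 1/30240 · (1.54766e-06 − 6.87509e-06) = -1.76172e-10.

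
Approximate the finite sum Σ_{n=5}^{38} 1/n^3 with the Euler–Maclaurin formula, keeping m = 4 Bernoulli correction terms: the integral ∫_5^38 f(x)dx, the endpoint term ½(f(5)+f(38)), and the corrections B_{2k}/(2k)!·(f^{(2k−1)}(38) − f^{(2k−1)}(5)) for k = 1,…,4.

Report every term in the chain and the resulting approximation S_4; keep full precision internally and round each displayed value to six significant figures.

S_4 ≈ 0.0240576

Integral: ∫_5^38 1/x^3 dx = 0.0196537.
½[f(5) + f(38)] = ½[0.00800000 + 1.82242e-05] = 0.00400911.
Integral + boundary = 0.0236629.
k=1: B_{2}/(2)! × [f^{(1)}(38) − f^{(1)}(5)] = 1/12 × (-1.43876e-06 − (-0.00480000)) = 0.000399880.
Running total after k=1: 0.0240627.
k=2: B_{4}/(4)! × [f^{(3)}(38) − f^{(3)}(5)] = −1/720 × (-1.99274e-08 − (-0.00384000)) = -5.33331e-06.
Running total after k=2: 0.0240574.
k=3: B_{6}/(6)! × [f^{(5)}(38) − f^{(5)}(5)] = 1/30240 × (-5.79605e-10 − (-0.00645120)) = 2.13333e-07.
Running total after k=3: 0.0240576.
k=4: B_{8}/(8)! × [f^{(7)}(38) − f^{(7)}(5)] = −1/1209600 × (-2.88999e-11 − (-0.0185795)) = -1.53600e-08.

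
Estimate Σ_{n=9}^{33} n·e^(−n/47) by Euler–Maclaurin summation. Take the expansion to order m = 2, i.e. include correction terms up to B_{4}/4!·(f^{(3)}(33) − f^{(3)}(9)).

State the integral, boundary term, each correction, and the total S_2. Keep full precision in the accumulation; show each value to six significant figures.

Integral: ∫_9^33 x·e^(−x/47) dx = 310.125.
½[f(9) + f(33)] = ½[7.43156 + 16.3525] = 11.8920.
Running total after boundary: 322.017.
Correction k=1: B_{2}/2! · (f^{(1)}(33) − f^{(1)}(9)) = 1/12 · (0.147605 − 0.667610) = -0.0433338.
Partial sum through k=1: 321.974.
Correction k=2: B_{4}/4! · (f^{(3)}(33) − f^{(3)}(9)) = −1/720 · (0.000515466 − 0.00104983) = 7.42168e-07.

S_2 ≈ 321.974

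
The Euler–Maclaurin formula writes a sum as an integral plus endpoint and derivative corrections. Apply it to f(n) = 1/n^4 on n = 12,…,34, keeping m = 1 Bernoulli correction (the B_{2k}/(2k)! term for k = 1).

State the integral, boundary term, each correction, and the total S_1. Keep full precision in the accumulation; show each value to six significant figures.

The integral term ∫_12^34 1/x^4 dx = 0.000184420.
Boundary: ½(f(12) + f(34)) = ½(4.82253e-05 + 7.48315e-07) = 2.44868e-05.
So far: 0.000208907.
k=1: B_{2}/(2)! × [f^{(1)}(34) − f^{(1)}(12)] = 1/12 × (-8.80370e-08 − (-1.60751e-05)) = 1.33226e-06.

S_1 ≈ 0.000210239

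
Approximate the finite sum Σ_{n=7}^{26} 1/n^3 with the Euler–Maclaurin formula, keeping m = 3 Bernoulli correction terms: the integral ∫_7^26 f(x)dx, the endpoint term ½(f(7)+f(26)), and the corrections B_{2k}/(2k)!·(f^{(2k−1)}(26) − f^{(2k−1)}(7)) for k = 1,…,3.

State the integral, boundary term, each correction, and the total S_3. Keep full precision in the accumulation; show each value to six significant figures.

The integral term ∫_7^26 1/x^3 dx = 0.00946444.
½[f(7) + f(26)] = ½[0.00291545 + 5.68958e-05] = 0.00148617.
Integral + boundary = 0.0109506.
Order-1 term: 1/12 · (-6.56490e-06 − (-0.00124948)) = 0.000103576.
Running total after k=1: 0.0110542.
Order-2 term: −1/720 · (-1.94228e-07 − (-0.000509992)) = -7.08052e-07.
Running total after k=2: 0.0110535.
Order-3 term: 1/30240 · (-1.20674e-08 − (-0.000437136)) = 1.44551e-08.

S_3 ≈ 0.0110535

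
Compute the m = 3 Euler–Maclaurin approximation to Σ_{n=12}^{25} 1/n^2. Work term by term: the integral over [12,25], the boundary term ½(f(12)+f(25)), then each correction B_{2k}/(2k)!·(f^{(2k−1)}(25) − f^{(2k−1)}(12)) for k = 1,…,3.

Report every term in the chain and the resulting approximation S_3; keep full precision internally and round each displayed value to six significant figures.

Integral: ∫_12^25 1/x^2 dx = 0.0433333.
Boundary: ½(f(12) + f(25)) = ½(0.00694444 + 0.00160000) = 0.00427222.
Running total after boundary: 0.0476056.
k=1: B_{2}/(2)! × [f^{(1)}(25) − f^{(1)}(12)] = 1/12 × (-0.000128000 − (-0.00115741)) = 8.57840e-05.
After k=1: 0.0476913.
k=2: B_{4}/(4)! × [f^{(3)}(25) − f^{(3)}(12)] = −1/720 × (-2.45760e-06 − (-9.64506e-05)) = -1.30546e-07.
After k=2: 0.0476912.
k=3: B_{6}/(6)! × [f^{(5)}(25) − f^{(5)}(12)] = 1/30240 × (-1.17965e-07 − (-2.00939e-05)) = 6.60579e-10.

S_3 ≈ 0.0476912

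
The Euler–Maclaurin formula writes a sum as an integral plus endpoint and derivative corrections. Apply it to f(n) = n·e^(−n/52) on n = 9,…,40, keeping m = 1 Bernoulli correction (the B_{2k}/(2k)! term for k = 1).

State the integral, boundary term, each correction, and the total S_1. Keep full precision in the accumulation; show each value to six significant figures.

∫_9^40 x·e^(−x/52) dx evaluates to 451.124.
Boundary: ½(f(9) + f(40)) = ½(7.56966 + 18.5348) = 13.0522.
Integral + boundary = 464.176.
k=1: B_{2}/(2)! × [f^{(1)}(40) − f^{(1)}(9)] = 1/12 × (0.106931 − 0.695503) = -0.0490476.

S_1 ≈ 464.127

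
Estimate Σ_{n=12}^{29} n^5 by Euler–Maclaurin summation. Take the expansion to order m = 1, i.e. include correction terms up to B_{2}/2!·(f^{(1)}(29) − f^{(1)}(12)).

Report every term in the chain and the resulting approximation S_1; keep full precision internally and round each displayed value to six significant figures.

Integral: ∫_12^29 x^5 dx = 9.86396e+07.
½[f(12) + f(29)] = ½[248832 + 2.05111e+07] = 1.03800e+07.
Integral + boundary = 1.09020e+08.
k=1: B_{2}/(2)! × [f^{(1)}(29) − f^{(1)}(12)] = 1/12 × (3.53640e+06 − 103680) = 286060.

S_1 ≈ 1.09306e+08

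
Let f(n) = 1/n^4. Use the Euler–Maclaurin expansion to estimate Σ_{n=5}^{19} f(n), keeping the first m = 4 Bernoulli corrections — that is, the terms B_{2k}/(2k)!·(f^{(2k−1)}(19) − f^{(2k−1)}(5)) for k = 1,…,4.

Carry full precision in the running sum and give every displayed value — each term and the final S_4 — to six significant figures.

S_4 ≈ 0.00352641

Integral: ∫_5^19 1/x^4 dx = 0.00261807.
Endpoint term: (f(5) + f(19))/2 = (0.00160000 + 7.67336e-06)/2 = 0.000803837.
Running total after boundary: 0.00342191.
Correction k=1: B_{2}/2! · (f^{(1)}(19) − f^{(1)}(5)) = 1/12 · (-1.61544e-06 − (-0.00128000)) = 0.000106532.
After k=1: 0.00352844.
Correction k=2: B_{4}/4! · (f^{(3)}(19) − f^{(3)}(5)) = −1/720 · (-1.34247e-07 − (-0.00153600)) = -2.13315e-06.
After k=2: 0.00352630.
Correction k=3: B_{6}/6! · (f^{(5)}(19) − f^{(5)}(5)) = 1/30240 · (-2.08251e-08 − (-0.00344064)) = 1.13777e-07.
After k=3: 0.00352642.
Correction k=4: B_{8}/8! · (f^{(7)}(19) − f^{(7)}(5)) = −1/1209600 · (-5.19185e-09 − (-0.0123863)) = -1.02400e-08.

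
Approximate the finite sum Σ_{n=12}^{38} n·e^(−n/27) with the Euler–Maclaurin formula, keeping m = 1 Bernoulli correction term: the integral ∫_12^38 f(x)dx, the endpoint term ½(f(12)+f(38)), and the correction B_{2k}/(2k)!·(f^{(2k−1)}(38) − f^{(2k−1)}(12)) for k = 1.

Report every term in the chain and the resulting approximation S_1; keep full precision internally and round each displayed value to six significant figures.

The integral term ∫_12^38 x·e^(−x/27) dx = 245.579.
Endpoint term: (f(12) + f(38))/2 = (7.69416 + 9.30153)/2 = 8.49785.
Running total after boundary: 254.077.
k=1: B_{2}/(2)! × [f^{(1)}(38) − f^{(1)}(12)] = 1/12 × (-0.0997240 − 0.356211) = -0.0379946.

S_1 ≈ 254.039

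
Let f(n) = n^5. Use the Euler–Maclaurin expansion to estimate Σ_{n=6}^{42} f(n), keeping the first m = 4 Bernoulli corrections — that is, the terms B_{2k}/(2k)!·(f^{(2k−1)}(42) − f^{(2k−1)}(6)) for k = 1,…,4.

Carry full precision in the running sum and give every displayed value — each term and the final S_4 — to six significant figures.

S_4 ≈ 9.81476e+08

Integral: ∫_6^42 x^5 dx = 9.14831e+08.
Boundary: ½(f(6) + f(42)) = ½(7776.00 + 1.30691e+08) = 6.53495e+07.
So far: 9.80180e+08.
k=1: B_{2}/(2)! × [f^{(1)}(42) − f^{(1)}(6)] = 1/12 × (1.55585e+07 − 6480.00) = 1.29600e+06.
Partial sum through k=1: 9.81476e+08.
k=2: B_{4}/(4)! × [f^{(3)}(42) − f^{(3)}(6)] = −1/720 × (105840 − 2160.00) = -144.000.
Partial sum through k=2: 9.81476e+08.
k=3: B_{6}/(6)! × [f^{(5)}(42) − f^{(5)}(6)] = 1/30240 × (120.000 − 120.000) = 0.00000.
Partial sum through k=3: 9.81476e+08.
k=4: B_{8}/(8)! × [f^{(7)}(42) − f^{(7)}(6)] = −1/1209600 × (0.00000 − 0.00000) = 0.00000.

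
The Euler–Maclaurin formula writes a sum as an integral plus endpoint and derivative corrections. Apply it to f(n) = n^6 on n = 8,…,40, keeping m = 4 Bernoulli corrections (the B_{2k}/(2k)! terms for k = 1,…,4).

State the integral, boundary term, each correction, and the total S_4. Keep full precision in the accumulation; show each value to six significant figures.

The integral term ∫_8^40 x^6 dx = 2.34054e+10.
Boundary: ½(f(8) + f(40)) = ½(262144 + 4.09600e+09) = 2.04813e+09.
So far: 2.54535e+10.
Correction k=1: B_{2}/2! · (f^{(1)}(40) − f^{(1)}(8)) = 1/12 · (6.14400e+08 − 196608) = 5.11836e+07.
After k=1: 2.55047e+10.
Correction k=2: B_{4}/4! · (f^{(3)}(40) − f^{(3)}(8)) = −1/720 · (7.68000e+06 − 61440.0) = -10581.3.
After k=2: 2.55047e+10.
Correction k=3: B_{6}/6! · (f^{(5)}(40) − f^{(5)}(8)) = 1/30240 · (28800.0 − 5760.00) = 0.761905.
After k=3: 2.55047e+10.
Correction k=4: B_{8}/8! · (f^{(7)}(40) − f^{(7)}(8)) = −1/1209600 · (0.00000 − 0.00000) = 0.00000.

S_4 ≈ 2.55047e+10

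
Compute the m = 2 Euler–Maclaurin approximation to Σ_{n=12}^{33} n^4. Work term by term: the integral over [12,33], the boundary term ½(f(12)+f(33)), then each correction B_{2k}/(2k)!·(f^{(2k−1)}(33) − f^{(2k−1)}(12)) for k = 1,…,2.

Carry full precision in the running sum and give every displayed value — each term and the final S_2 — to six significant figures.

S_2 ≈ 8.39204e+06

The integral term ∫_12^33 x^4 dx = 7.77731e+06.
Boundary: ½(f(12) + f(33)) = ½(20736.0 + 1.18592e+06) = 603328.
Integral + boundary = 8.38064e+06.
Order-1 term: 1/12 · (143748 − 6912.00) = 11403.0.
Partial sum through k=1: 8.39204e+06.
Order-2 term: −1/720 · (792.000 − 288.000) = -0.700000.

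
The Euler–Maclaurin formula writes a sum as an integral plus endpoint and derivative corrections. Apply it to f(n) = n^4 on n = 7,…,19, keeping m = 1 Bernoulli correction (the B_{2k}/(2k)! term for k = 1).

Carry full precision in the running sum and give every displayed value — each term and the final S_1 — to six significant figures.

Integral: ∫_7^19 x^4 dx = 491858.
Endpoint term: (f(7) + f(19))/2 = (2401.00 + 130321)/2 = 66361.0.
So far: 558219.
Correction k=1: B_{2}/2! · (f^{(1)}(19) − f^{(1)}(7)) = 1/12 · (27436.0 − 1372.00) = 2172.00.

S_1 ≈ 560391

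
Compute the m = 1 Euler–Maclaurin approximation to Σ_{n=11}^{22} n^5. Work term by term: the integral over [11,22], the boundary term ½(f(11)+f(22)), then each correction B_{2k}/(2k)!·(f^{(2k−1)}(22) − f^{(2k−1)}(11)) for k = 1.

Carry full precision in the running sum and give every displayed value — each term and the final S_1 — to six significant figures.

Integral: ∫_11^22 x^5 dx = 1.86014e+07.
Boundary: ½(f(11) + f(22)) = ½(161051 + 5.15363e+06) = 2.65734e+06.
Integral + boundary = 2.12587e+07.
Order-1 term: 1/12 · (1.17128e+06 − 73205.0) = 91506.2.

S_1 ≈ 2.13502e+07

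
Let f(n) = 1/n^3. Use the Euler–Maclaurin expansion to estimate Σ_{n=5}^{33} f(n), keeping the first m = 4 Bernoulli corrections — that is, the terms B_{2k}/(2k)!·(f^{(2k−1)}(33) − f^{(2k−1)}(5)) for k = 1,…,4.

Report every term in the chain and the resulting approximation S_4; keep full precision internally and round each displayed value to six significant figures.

S_4 ≈ 0.0239494

Integral: ∫_5^33 1/x^3 dx = 0.0195409.
Boundary: ½(f(5) + f(33)) = ½(0.00800000 + 2.78265e-05) = 0.00401391.
So far: 0.0235548.
Correction k=1: B_{2}/2! · (f^{(1)}(33) − f^{(1)}(5)) = 1/12 · (-2.52968e-06 − (-0.00480000)) = 0.000399789.
Running total after k=1: 0.0239546.
Correction k=2: B_{4}/4! · (f^{(3)}(33) − f^{(3)}(5)) = −1/720 · (-4.64588e-08 − (-0.00384000)) = -5.33327e-06.
Running total after k=2: 0.0239492.
Correction k=3: B_{6}/6! · (f^{(5)}(33) − f^{(5)}(5)) = 1/30240 · (-1.79180e-09 − (-0.00645120)) = 2.13333e-07.
Running total after k=3: 0.0239494.
Correction k=4: B_{8}/8! · (f^{(7)}(33) − f^{(7)}(5)) = −1/1209600 · (-1.18466e-10 − (-0.0185795)) = -1.53600e-08.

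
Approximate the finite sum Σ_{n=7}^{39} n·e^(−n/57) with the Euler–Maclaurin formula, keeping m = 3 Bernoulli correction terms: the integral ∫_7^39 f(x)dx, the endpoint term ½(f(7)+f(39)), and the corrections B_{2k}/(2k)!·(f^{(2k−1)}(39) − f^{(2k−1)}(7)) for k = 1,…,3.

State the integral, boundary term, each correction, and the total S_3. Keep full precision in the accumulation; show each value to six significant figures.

S_3 ≈ 478.738

∫_7^39 x·e^(−x/57) dx evaluates to 465.856.
Endpoint term: (f(7) + f(39))/2 = (6.19104 + 19.6750)/2 = 12.9330.
So far: 478.789.
Correction k=1: B_{2}/2! · (f^{(1)}(39) − f^{(1)}(7)) = 1/12 · (0.159312 − 0.775820) = -0.0513756.
After k=1: 478.738.
Correction k=2: B_{4}/4! · (f^{(3)}(39) − f^{(3)}(7)) = −1/720 · (0.000359584 − 0.000783222) = 5.88386e-07.
After k=2: 478.738.
Correction k=3: B_{6}/6! · (f^{(5)}(39) − f^{(5)}(7)) = 1/30240 · (2.06259e-07 − 4.08636e-07) = -6.69236e-12.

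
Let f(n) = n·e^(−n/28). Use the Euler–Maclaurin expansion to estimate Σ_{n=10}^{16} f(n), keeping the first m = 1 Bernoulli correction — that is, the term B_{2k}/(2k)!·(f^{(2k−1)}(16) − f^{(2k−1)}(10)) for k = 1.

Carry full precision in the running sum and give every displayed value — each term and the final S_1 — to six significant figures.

S_1 ≈ 56.7176

∫_10^16 x·e^(−x/28) dx evaluates to 48.7189.
Boundary: ½(f(10) + f(16)) = ½(6.99673 + 9.03549) = 8.01611.
Integral + boundary = 56.7350.
k=1: B_{2}/(2)! × [f^{(1)}(16) − f^{(1)}(10)] = 1/12 × (0.242022 − 0.449789) = -0.0173140.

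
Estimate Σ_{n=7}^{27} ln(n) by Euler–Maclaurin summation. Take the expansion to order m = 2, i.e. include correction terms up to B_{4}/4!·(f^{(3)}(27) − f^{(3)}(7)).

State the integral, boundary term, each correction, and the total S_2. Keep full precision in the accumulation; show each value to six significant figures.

S_2 ≈ 57.9783

Integral: ∫_7^27 ln(x) dx = 55.3662.
½[f(7) + f(27)] = ½[1.94591 + 3.29584] = 2.62087.
So far: 57.9871.
Correction k=1: B_{2}/2! · (f^{(1)}(27) − f^{(1)}(7)) = 1/12 · (0.0370370 − 0.142857) = -0.00881834.
After k=1: 57.9783.
Correction k=2: B_{4}/4! · (f^{(3)}(27) − f^{(3)}(7)) = −1/720 · (0.000101611 − 0.00583090) = 7.95735e-06.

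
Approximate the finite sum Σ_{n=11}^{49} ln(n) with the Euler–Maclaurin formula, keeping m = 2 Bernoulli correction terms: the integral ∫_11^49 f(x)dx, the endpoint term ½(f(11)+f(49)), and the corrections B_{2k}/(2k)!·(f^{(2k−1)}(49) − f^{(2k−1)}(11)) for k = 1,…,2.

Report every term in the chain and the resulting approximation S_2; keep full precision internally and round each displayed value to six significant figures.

S_2 ≈ 129.461

Integral: ∫_11^49 ln(x) dx = 126.322.
Boundary: ½(f(11) + f(49)) = ½(2.39790 + 3.89182) = 3.14486.
Integral + boundary = 129.467.
k=1: B_{2}/(2)! × [f^{(1)}(49) − f^{(1)}(11)] = 1/12 × (0.0204082 − 0.0909091) = -0.00587508.
Partial sum through k=1: 129.461.
k=2: B_{4}/(4)! × [f^{(3)}(49) − f^{(3)}(11)] = −1/720 × (1.69997e-05 − 0.00150263) = 2.06337e-06.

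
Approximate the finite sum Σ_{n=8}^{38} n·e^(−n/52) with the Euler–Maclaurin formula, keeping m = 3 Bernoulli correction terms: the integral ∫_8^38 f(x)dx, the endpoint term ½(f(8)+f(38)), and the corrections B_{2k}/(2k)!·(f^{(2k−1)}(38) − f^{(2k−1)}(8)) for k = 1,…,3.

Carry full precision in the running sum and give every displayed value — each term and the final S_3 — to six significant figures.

S_3 ≈ 434.030

∫_8^38 x·e^(−x/52) dx evaluates to 421.500.
½[f(8) + f(38)] = ½[6.85923 + 18.2985] = 12.5788.
Integral + boundary = 434.079.
k=1: B_{2}/(2)! × [f^{(1)}(38) − f^{(1)}(8)] = 1/12 × (0.129645 − 0.725496) = -0.0496542.
After k=1: 434.030.
k=2: B_{4}/(4)! × [f^{(3)}(38) − f^{(3)}(8)] = −1/720 × (0.000404113 − 0.000902479) = 6.92175e-07.
After k=2: 434.030.
k=3: B_{6}/(6)! × [f^{(5)}(38) − f^{(5)}(8)] = 1/30240 × (2.81169e-07 − 5.68289e-07) = -9.49472e-12.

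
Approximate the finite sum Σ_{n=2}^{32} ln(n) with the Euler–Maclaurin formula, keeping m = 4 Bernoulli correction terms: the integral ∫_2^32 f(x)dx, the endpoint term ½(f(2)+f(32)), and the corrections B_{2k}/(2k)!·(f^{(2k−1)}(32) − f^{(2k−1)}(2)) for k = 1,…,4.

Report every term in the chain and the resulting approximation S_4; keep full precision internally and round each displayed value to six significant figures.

S_4 ≈ 81.5580

The integral term ∫_2^32 ln(x) dx = 79.5173.
½[f(2) + f(32)] = ½[0.693147 + 3.46574] = 2.07944.
Integral + boundary = 81.5967.
Correction k=1: B_{2}/2! · (f^{(1)}(32) − f^{(1)}(2)) = 1/12 · (0.0312500 − 0.500000) = -0.0390625.
After k=1: 81.5576.
Correction k=2: B_{4}/4! · (f^{(3)}(32) − f^{(3)}(2)) = −1/720 · (6.10352e-05 − 0.250000) = 0.000347137.
After k=2: 81.5580.
Correction k=3: B_{6}/6! · (f^{(5)}(32) − f^{(5)}(2)) = 1/30240 · (7.15256e-07 − 0.750000) = -2.48016e-05.
After k=3: 81.5580.
Correction k=4: B_{8}/8! · (f^{(7)}(32) − f^{(7)}(2)) = −1/1209600 · (2.09548e-08 − 5.62500) = 4.65030e-06.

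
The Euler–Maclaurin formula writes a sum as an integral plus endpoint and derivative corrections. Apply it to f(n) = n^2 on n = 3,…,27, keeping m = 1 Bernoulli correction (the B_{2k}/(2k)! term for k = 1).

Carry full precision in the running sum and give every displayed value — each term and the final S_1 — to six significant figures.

Integral: ∫_3^27 x^2 dx = 6552.00.
Endpoint term: (f(3) + f(27))/2 = (9.00000 + 729.000)/2 = 369.000.
Running total after boundary: 6921.00.
Correction k=1: B_{2}/2! · (f^{(1)}(27) − f^{(1)}(3)) = 1/12 · (54.0000 − 6.00000) = 4.00000.

S_1 ≈ 6925.00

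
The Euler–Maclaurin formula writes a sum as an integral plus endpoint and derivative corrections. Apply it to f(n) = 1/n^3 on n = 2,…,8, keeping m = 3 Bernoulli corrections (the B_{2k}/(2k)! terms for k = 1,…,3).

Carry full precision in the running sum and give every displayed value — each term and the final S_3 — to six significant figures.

S_3 ≈ 0.195252

The integral term ∫_2^8 1/x^3 dx = 0.117188.
½[f(2) + f(8)] = ½[0.125000 + 0.00195312] = 0.0634766.
Integral + boundary = 0.180664.
Correction k=1: B_{2}/2! · (f^{(1)}(8) − f^{(1)}(2)) = 1/12 · (-0.000732422 − (-0.187500)) = 0.0155640.
Running total after k=1: 0.196228.
Correction k=2: B_{4}/4! · (f^{(3)}(8) − f^{(3)}(2)) = −1/720 · (-0.000228882 − (-0.937500)) = -0.00130177.
Running total after k=2: 0.194926.
Correction k=3: B_{6}/6! · (f^{(5)}(8) − f^{(5)}(2)) = 1/30240 · (-0.000150204 − (-9.84375)) = 0.000325516.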